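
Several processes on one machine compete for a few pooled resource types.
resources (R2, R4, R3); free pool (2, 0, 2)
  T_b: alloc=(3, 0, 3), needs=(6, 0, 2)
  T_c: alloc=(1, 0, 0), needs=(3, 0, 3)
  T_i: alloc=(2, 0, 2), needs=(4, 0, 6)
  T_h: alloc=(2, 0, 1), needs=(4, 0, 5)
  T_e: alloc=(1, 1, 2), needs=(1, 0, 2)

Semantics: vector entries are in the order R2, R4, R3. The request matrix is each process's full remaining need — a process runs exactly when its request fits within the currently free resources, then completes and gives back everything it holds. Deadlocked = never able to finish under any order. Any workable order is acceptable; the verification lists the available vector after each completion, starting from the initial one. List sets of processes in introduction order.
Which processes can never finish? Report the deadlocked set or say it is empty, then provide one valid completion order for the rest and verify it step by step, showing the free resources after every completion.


Deadlocked: T_b, T_i and T_h.
Key observation: after T_e, T_c the pool peaks at (4, 1, 4), and each blocked process is short somewhere: T_b on R2; T_i on R3; T_h on R3.
A valid finishing order for the others: T_e, T_c. Check, step by step:
  pool = (2, 0, 2)
  run T_e (needs (1, 0, 2), free (2, 0, 2)); after release of (1, 1, 2) the pool is (3, 1, 4)
  run T_c (needs (3, 0, 3), free (3, 1, 4)); after release of (1, 0, 0) the pool is (4, 1, 4)
The stuck group stays short no matter what:
  blocked: T_b wants (6, 0, 2), pool (4, 1, 4) — not enough R2
  blocked: T_i wants (4, 0, 6), pool (4, 1, 4) — not enough R3
  blocked: T_h wants (4, 0, 5), pool (4, 1, 4) — not enough R3


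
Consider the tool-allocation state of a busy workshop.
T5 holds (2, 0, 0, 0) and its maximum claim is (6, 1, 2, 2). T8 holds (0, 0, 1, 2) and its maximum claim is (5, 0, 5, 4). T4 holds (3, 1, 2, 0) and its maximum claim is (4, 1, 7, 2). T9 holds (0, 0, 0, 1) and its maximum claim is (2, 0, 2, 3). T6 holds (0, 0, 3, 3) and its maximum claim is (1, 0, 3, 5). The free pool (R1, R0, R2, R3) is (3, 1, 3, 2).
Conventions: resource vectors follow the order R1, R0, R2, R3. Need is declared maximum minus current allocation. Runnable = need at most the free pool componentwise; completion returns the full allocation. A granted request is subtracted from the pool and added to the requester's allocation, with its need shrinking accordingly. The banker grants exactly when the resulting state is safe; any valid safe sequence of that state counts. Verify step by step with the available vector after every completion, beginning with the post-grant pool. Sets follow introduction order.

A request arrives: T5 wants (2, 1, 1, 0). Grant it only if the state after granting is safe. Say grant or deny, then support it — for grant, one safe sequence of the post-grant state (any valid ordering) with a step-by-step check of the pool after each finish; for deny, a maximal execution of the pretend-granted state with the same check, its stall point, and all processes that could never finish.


GRANT: granting preserves safety; a valid post-grant sequence is T6, T4, T5, T9, T8.
Key observation: with (1, 0, 2, 2) left after the transfer, T6 can run at once — the state stays safe.
Check on the post-grant state, step by step:
  pool = (1, 0, 2, 2)
  T6 needs (1, 0, 0, 2) <= (1, 0, 2, 2) -> finishes; pool += (0, 0, 3, 3) = (1, 0, 5, 5)
  T4 needs (1, 0, 5, 2) <= (1, 0, 5, 5) -> finishes; pool += (3, 1, 2, 0) = (4, 1, 7, 5)
  T5 needs (2, 0, 1, 2) <= (4, 1, 7, 5) -> finishes; pool += (4, 1, 1, 0) = (8, 2, 8, 5)
  T9 needs (2, 0, 2, 2) <= (8, 2, 8, 5) -> finishes; pool += (0, 0, 0, 1) = (8, 2, 8, 6)
  T8 needs (5, 0, 4, 2) <= (8, 2, 8, 6) -> finishes; pool += (0, 0, 1, 2) = (8, 2, 9, 8)


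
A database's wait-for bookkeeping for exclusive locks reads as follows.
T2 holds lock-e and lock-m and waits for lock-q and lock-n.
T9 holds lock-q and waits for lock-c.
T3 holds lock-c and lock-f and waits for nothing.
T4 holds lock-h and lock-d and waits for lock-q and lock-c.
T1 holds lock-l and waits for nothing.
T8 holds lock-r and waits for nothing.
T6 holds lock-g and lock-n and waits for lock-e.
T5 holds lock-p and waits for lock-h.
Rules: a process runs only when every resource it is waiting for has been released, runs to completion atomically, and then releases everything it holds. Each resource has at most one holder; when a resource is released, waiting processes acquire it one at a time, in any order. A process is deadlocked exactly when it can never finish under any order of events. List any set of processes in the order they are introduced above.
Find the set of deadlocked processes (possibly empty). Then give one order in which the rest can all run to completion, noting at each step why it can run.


Deadlocked set: T2 and T6.
Key observation: the cycle T2 -> T6 -> T2 can never break — each member waits on the next; no other process is dragged down with it.
One completion order for the rest: T3, T8, T9, T1, T4, T5.
Walking it through:
  T3 waits on nothing -> runs at once and releases lock-c and lock-f
  T8 waits on nothing -> runs at once and releases lock-r
  T9: everything it awaited (lock-c) is free; runs, freeing lock-q
  T1 waits on nothing -> runs at once and releases lock-l
  T4: everything it awaited (lock-q and lock-c) is free; runs, freeing lock-h and lock-d
  T5: everything it awaited (lock-h) is free; runs, freeing lock-p


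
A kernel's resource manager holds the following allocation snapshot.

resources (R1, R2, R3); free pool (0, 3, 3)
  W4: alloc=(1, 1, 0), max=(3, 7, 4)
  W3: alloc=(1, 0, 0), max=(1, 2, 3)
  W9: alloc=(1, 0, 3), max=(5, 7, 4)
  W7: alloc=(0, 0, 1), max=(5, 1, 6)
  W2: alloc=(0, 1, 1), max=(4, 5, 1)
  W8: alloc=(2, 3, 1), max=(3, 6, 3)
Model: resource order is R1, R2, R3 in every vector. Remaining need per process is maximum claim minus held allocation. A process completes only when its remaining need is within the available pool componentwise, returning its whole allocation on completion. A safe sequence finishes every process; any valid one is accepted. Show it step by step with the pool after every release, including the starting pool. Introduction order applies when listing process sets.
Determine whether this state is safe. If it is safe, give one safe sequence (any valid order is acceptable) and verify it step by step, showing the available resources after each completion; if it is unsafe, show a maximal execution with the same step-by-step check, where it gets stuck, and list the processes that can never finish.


The state is SAFE; one workable sequence: W3, W8, W4, W9, W2, W7.
Key observation: W3 marks the first exact bind of the order: its need (0, 2, 3) fits the free (0, 3, 3) with zero slack on a requested resource.
Verifying each step:
  pool = (0, 3, 3)
  run W3 (needs (0, 2, 3), free (0, 3, 3)); after release of (1, 0, 0) the pool is (1, 3, 3)
  run W8 (needs (1, 3, 2), free (1, 3, 3)); after release of (2, 3, 1) the pool is (3, 6, 4)
  run W4 (needs (2, 6, 4), free (3, 6, 4)); after release of (1, 1, 0) the pool is (4, 7, 4)
  run W9 (needs (4, 7, 1), free (4, 7, 4)); after release of (1, 0, 3) the pool is (5, 7, 7)
  run W2 (needs (4, 4, 0), free (5, 7, 7)); after release of (0, 1, 1) the pool is (5, 8, 8)
  run W7 (needs (5, 1, 5), free (5, 8, 8)); after release of (0, 0, 1) the pool is (5, 8, 9)


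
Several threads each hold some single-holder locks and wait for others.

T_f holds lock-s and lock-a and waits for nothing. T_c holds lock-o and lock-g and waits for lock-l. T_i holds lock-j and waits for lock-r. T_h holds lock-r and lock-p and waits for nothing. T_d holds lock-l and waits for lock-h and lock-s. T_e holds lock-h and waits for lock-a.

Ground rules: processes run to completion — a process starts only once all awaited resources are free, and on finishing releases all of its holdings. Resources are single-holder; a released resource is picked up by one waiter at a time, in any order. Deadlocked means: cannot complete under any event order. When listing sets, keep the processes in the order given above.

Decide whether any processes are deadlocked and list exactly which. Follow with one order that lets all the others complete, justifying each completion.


Nothing here is deadlocked.
Key observation: no waiting chain loops back on itself — every chain ends at a process that waits on nothing, so everyone eventually runs.
One completion order for the rest: T_h, T_f, T_e, T_i, T_d, T_c.
Step-by-step check:
  run T_h (it waits on nothing); releases lock-r and lock-p
  run T_f (it waits on nothing); releases lock-s and lock-a
  T_e: everything it awaited (lock-a) is free; runs, freeing lock-h
  T_i: everything it awaited (lock-r) is free; runs, freeing lock-j
  T_d: everything it awaited (lock-h and lock-s) is free; runs, freeing lock-l
  T_c: everything it awaited (lock-l) is free; runs, freeing lock-o and lock-g


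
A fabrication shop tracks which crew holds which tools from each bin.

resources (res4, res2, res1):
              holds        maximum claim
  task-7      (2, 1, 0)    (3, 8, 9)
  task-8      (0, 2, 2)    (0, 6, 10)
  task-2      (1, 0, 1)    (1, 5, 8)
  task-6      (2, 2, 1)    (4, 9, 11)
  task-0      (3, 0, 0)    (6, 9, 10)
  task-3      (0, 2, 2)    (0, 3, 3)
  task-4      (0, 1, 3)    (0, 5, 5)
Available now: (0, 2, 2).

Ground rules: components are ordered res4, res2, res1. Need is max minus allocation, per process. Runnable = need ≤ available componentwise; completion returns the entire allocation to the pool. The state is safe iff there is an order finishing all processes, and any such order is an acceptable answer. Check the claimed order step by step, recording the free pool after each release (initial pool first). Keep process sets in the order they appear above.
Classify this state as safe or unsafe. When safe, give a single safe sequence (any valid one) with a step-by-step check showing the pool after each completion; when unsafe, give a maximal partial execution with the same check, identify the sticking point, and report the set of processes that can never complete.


SAFE — a valid safe sequence is task-3, task-4, task-2, task-8, task-7, task-6, task-0.
Key observation: the order's first zero-slack moment is task-4 ((0, 4, 2) needed, (0, 4, 4) free — a requested resource with nothing to spare).
Walking it through:
  pool = (0, 2, 2)
  task-3: need (0, 1, 1) fits (0, 2, 2); releases (0, 2, 2), pool now (0, 4, 4)
  task-4: need (0, 4, 2) fits (0, 4, 4); releases (0, 1, 3), pool now (0, 5, 7)
  task-2: need (0, 5, 7) fits (0, 5, 7); releases (1, 0, 1), pool now (1, 5, 8)
  task-8: need (0, 4, 8) fits (1, 5, 8); releases (0, 2, 2), pool now (1, 7, 10)
  task-7: need (1, 7, 9) fits (1, 7, 10); releases (2, 1, 0), pool now (3, 8, 10)
  task-6: need (2, 7, 10) fits (3, 8, 10); releases (2, 2, 1), pool now (5, 10, 11)
  task-0: need (3, 9, 10) fits (5, 10, 11); releases (3, 0, 0), pool now (8, 10, 11)


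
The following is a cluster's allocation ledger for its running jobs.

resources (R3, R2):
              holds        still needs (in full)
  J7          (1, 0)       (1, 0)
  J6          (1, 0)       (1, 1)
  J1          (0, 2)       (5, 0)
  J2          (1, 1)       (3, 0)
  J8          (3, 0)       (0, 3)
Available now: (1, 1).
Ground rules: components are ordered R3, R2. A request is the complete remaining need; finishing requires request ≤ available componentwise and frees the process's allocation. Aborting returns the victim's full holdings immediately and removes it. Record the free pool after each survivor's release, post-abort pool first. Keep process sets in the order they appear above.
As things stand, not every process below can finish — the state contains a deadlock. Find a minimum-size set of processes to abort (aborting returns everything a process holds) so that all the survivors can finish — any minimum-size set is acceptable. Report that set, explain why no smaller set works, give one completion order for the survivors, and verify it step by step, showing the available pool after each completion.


Minimum abort set: J1.
Key observation: J8 had no path to completion before; after the abort of J1 ((0, 2) returned), step 2 is where it fits.
Minimality: the empty abort set fails — the state is deadlocked as it stands.
The survivors complete as J7, J8, J6, J2. Step-by-step check (starting from the post-abort pool):
  pool = (1, 3)
  J7: need (1, 0) fits (1, 3); releases (1, 0), pool now (2, 3)
  J8: need (0, 3) fits (2, 3); releases (3, 0), pool now (5, 3)
  J6: need (1, 1) fits (5, 3); releases (1, 0), pool now (6, 3)
  J2: need (3, 0) fits (6, 3); releases (1, 1), pool now (7, 4)


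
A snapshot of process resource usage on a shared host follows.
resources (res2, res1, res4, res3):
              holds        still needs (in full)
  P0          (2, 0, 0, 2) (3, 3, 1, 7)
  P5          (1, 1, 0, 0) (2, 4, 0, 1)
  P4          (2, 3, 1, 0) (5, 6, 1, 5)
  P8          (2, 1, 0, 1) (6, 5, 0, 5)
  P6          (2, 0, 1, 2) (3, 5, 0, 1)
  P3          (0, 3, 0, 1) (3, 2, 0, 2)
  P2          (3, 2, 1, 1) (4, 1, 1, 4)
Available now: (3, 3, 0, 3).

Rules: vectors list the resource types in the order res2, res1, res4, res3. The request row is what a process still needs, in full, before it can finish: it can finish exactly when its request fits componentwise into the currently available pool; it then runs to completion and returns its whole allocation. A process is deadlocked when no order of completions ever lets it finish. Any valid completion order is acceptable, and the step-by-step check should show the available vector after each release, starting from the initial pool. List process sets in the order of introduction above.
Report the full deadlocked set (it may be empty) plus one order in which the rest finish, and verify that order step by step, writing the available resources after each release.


Nothing here is deadlocked.
Key observation: starting with P3, each completion frees enough for the next — no one is permanently blocked.
The rest can finish in the order P3, P6, P2, P4, P5, P0, P8. Verifying each step:
  pool = (3, 3, 0, 3)
  P3: need (3, 2, 0, 2) fits (3, 3, 0, 3); releases (0, 3, 0, 1), pool now (3, 6, 0, 4)
  P6: need (3, 5, 0, 1) fits (3, 6, 0, 4); releases (2, 0, 1, 2), pool now (5, 6, 1, 6)
  P2: need (4, 1, 1, 4) fits (5, 6, 1, 6); releases (3, 2, 1, 1), pool now (8, 8, 2, 7)
  P4: need (5, 6, 1, 5) fits (8, 8, 2, 7); releases (2, 3, 1, 0), pool now (10, 11, 3, 7)
  P5: need (2, 4, 0, 1) fits (10, 11, 3, 7); releases (1, 1, 0, 0), pool now (11, 12, 3, 7)
  P0: need (3, 3, 1, 7) fits (11, 12, 3, 7); releases (2, 0, 0, 2), pool now (13, 12, 3, 9)
  P8: need (6, 5, 0, 5) fits (13, 12, 3, 9); releases (2, 1, 0, 1), pool now (15, 13, 3, 10)


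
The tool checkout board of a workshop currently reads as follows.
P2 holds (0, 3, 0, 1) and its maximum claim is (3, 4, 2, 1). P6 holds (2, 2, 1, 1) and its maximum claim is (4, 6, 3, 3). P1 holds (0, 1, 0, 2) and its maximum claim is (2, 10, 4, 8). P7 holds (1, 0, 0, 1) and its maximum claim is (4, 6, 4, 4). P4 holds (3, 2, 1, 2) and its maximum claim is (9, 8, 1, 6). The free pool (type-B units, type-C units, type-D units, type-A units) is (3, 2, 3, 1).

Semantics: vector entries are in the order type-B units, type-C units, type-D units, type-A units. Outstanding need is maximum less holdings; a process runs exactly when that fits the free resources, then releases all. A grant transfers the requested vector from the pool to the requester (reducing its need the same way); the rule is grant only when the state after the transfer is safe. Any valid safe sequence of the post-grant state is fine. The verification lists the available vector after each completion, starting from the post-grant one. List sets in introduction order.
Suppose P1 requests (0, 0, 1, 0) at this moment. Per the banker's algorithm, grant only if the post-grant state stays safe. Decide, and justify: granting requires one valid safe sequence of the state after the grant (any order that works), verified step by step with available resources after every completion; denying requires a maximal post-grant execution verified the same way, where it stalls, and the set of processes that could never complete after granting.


DENY: after the grant no complete ordering would exist.
Key observation: after P2, P6 the pool peaks at (5, 7, 3, 3), and each blocked process is short somewhere: P1 on type-C units, type-A units; P7 on type-D units; P4 on type-B units, type-A units.
Pretend the grant happened; the run P2, P6 goes as far as possible. Step-by-step check:
  pool = (3, 2, 2, 1)
  run P2 (needs (3, 1, 2, 0), free (3, 2, 2, 1)); after release of (0, 3, 0, 1) the pool is (3, 5, 2, 2)
  run P6 (needs (2, 4, 2, 2), free (3, 5, 2, 2)); after release of (2, 2, 1, 1) the pool is (5, 7, 3, 3)
  P1 cannot run: need (2, 9, 3, 6) vs free (5, 7, 3, 3) (insufficient type-C units and type-A units)
  P7 cannot run: need (3, 6, 4, 3) vs free (5, 7, 3, 3) (insufficient type-D units)
  P4 cannot run: need (6, 6, 0, 4) vs free (5, 7, 3, 3) (insufficient type-B units and type-A units)
Had the request been granted, P1, P7 and P4 could never finish.


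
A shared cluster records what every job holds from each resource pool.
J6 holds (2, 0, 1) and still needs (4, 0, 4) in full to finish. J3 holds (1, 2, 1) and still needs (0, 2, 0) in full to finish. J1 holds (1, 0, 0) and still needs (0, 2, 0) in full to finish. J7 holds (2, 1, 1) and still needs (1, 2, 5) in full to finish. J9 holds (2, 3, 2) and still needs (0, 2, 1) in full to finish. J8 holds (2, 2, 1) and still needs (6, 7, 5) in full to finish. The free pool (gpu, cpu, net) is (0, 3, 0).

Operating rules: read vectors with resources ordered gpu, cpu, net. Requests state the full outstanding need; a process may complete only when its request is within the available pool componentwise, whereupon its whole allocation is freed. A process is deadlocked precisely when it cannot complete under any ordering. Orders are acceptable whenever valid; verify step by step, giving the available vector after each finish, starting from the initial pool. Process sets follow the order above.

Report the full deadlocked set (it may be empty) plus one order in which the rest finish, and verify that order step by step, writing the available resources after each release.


Deadlocked: J6, J7 and J8.
Key observation: even finishing J3, J1, J9 leaves just (4, 8, 3) free — too little net for any of the remaining processes.
A valid finishing order for the others: J3, J1, J9. Walking it through:
  pool = (0, 3, 0)
  J3 needs (0, 2, 0) <= (0, 3, 0) -> finishes; pool += (1, 2, 1) = (1, 5, 1)
  J1 needs (0, 2, 0) <= (1, 5, 1) -> finishes; pool += (1, 0, 0) = (2, 5, 1)
  J9 needs (0, 2, 1) <= (2, 5, 1) -> finishes; pool += (2, 3, 2) = (4, 8, 3)
The stuck group stays short no matter what:
  blocked: J6 wants (4, 0, 4), pool (4, 8, 3) — not enough net
  blocked: J7 wants (1, 2, 5), pool (4, 8, 3) — not enough net
  blocked: J8 wants (6, 7, 5), pool (4, 8, 3) — not enough gpu and net


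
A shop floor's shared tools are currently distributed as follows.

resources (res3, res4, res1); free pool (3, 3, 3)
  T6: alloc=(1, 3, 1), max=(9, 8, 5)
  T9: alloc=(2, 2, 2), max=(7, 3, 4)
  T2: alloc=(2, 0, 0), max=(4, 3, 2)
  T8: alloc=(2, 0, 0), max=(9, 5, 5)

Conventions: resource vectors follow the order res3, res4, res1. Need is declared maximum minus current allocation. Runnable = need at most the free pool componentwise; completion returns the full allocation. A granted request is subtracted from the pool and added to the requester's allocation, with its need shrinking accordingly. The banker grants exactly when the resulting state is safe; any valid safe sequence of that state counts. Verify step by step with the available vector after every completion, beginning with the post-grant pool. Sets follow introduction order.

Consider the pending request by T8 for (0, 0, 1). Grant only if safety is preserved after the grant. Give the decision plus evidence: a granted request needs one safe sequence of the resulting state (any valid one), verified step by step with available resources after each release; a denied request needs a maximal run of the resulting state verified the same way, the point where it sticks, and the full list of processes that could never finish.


GRANT — the state after the grant stays safe, e.g. via T2, T9, T8, T6.
Key observation: after the grant the pool drops to (3, 3, 2), which still lets T2 finish first and unwind the rest.
Step-by-step check of the post-grant state:
  pool = (3, 3, 2)
  run T2 (needs (2, 3, 2), free (3, 3, 2)); after release of (2, 0, 0) the pool is (5, 3, 2)
  run T9 (needs (5, 1, 2), free (5, 3, 2)); after release of (2, 2, 2) the pool is (7, 5, 4)
  run T8 (needs (7, 5, 4), free (7, 5, 4)); after release of (2, 0, 1) the pool is (9, 5, 5)
  run T6 (needs (8, 5, 4), free (9, 5, 5)); after release of (1, 3, 1) the pool is (10, 8, 6)


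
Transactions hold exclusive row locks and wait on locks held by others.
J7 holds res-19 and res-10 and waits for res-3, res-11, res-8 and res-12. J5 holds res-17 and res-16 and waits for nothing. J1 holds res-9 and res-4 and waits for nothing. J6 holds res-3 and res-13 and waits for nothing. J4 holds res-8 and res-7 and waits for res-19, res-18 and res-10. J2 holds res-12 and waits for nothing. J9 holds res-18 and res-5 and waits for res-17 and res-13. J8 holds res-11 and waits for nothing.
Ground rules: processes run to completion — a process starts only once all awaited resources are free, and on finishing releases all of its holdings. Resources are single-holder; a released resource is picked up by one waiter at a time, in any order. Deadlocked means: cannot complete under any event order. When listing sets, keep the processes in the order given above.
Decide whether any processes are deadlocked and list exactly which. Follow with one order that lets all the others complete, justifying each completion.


Deadlocked set: J7 and J4.
Key observation: nobody on the ring J7 -> J4 -> J7 can start until another member finishes, which never happens; no other process is dragged down with it.
A valid finishing order for the others: J1, J5, J6, J8, J2, J9.
Walking it through:
  J1: no waits; runs immediately, freeing res-9 and res-4
  J5: no waits; runs immediately, freeing res-17 and res-16
  J6: no waits; runs immediately, freeing res-3 and res-13
  J8: no waits; runs immediately, freeing res-11
  J2: no waits; runs immediately, freeing res-12
  J9: everything it awaited (res-17 and res-13) is free; runs, freeing res-18 and res-5


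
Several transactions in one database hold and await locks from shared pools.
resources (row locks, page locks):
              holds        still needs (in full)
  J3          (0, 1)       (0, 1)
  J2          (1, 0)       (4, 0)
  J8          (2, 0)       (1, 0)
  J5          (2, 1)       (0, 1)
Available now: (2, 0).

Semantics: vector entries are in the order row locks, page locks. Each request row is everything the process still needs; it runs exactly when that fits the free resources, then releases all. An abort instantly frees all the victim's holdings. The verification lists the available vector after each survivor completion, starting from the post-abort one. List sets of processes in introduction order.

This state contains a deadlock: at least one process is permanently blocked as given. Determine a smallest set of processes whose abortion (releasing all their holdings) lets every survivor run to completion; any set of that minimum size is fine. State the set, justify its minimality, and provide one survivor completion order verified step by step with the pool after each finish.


Minimum abort set: J5.
Key observation: J3 was stuck for good until J5 gave back (2, 1); in the order shown it finishes at step 1.
No smaller set exists: with zero aborts the deadlock remains.
Survivors finish in the order: J3, J8, J2. Step-by-step check (pool after the aborts first):
  pool = (4, 1)
  run J3 (needs (0, 1), free (4, 1)); after release of (0, 1) the pool is (4, 2)
  run J8 (needs (1, 0), free (4, 2)); after release of (2, 0) the pool is (6, 2)
  run J2 (needs (4, 0), free (6, 2)); after release of (1, 0) the pool is (7, 2)


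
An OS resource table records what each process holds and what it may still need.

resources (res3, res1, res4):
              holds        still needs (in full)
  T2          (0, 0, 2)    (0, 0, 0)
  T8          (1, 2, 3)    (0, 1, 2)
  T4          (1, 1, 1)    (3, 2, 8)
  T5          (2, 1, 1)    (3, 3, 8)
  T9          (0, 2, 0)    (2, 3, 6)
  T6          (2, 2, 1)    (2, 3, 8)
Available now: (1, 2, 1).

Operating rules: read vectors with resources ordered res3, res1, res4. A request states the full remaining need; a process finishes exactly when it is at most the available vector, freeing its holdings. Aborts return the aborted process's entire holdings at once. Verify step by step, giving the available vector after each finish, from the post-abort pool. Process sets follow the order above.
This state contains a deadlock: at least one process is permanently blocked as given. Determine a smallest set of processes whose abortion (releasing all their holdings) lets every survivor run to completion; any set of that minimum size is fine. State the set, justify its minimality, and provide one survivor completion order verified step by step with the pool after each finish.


The answer: abort T4 and T6.
Key observation: T5 had no path to completion before; after the abort of T4 and T6 ((3, 3, 2) returned), step 3 is where it fits.
Minimality, checking each single-abort alternative: T2 alone leaves T4 blocked (short on res3 and res4); T8 alone leaves T4 blocked (short on res3 and res4); T4 alone leaves T5 blocked (short on res4); T5 alone leaves T4 blocked (short on res4); T9 alone leaves T4 blocked (short on res3 and res4); T6 alone leaves T4 blocked (short on res4).
One survivor order: T2, T8, T5, T9. Check, step by step (post-abort pool first):
  pool = (4, 5, 3)
  T2: need (0, 0, 0) fits (4, 5, 3); releases (0, 0, 2), pool now (4, 5, 5)
  T8: need (0, 1, 2) fits (4, 5, 5); releases (1, 2, 3), pool now (5, 7, 8)
  T5: need (3, 3, 8) fits (5, 7, 8); releases (2, 1, 1), pool now (7, 8, 9)
  T9: need (2, 3, 6) fits (7, 8, 9); releases (0, 2, 0), pool now (7, 10, 9)


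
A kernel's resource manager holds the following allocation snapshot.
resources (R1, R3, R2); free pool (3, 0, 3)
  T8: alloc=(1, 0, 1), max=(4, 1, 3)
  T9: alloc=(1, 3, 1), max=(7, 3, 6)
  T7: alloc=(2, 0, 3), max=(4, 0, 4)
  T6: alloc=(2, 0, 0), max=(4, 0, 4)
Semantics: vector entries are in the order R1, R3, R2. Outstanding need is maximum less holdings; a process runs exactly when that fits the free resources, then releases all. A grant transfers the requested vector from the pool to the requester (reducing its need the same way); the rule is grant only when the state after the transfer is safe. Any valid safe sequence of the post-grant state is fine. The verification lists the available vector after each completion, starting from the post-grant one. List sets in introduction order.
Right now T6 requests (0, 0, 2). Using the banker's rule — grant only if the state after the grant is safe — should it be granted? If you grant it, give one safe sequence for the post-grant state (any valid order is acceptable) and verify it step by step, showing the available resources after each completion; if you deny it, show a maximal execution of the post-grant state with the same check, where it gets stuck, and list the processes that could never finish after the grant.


GRANT. The post-grant state is safe; one safe sequence: T7, T6, T9, T8.
Key observation: the grant leaves (3, 0, 1) free — enough for T7, whose release restarts the cascade.
Check on the post-grant state, step by step:
  pool = (3, 0, 1)
  run T7 (needs (2, 0, 1), free (3, 0, 1)); after release of (2, 0, 3) the pool is (5, 0, 4)
  run T6 (needs (2, 0, 2), free (5, 0, 4)); after release of (2, 0, 2) the pool is (7, 0, 6)
  run T9 (needs (6, 0, 5), free (7, 0, 6)); after release of (1, 3, 1) the pool is (8, 3, 7)
  run T8 (needs (3, 1, 2), free (8, 3, 7)); after release of (1, 0, 1) the pool is (9, 3, 8)


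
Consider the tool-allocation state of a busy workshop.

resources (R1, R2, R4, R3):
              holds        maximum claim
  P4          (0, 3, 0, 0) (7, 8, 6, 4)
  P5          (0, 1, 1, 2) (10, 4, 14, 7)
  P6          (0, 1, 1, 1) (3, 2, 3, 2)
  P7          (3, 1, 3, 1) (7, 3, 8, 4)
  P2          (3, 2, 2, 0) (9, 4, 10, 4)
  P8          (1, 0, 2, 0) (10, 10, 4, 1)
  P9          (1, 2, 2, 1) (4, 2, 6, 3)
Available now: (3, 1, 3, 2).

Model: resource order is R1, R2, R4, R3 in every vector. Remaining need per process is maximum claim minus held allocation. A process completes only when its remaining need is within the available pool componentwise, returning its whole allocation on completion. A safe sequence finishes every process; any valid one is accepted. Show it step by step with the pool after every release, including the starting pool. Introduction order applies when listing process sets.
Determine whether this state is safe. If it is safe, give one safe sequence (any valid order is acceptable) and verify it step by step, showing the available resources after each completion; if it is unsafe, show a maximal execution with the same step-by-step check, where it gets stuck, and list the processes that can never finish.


SAFE — a valid safe sequence is P6, P9, P7, P2, P4, P8, P5.
Key observation: at P6 the run first touches a limit — (3, 1, 2, 1) against (3, 1, 3, 2), exact on a resource it actually requests.
Step-by-step check:
  pool = (3, 1, 3, 2)
  P6 needs (3, 1, 2, 1) <= (3, 1, 3, 2) -> finishes; pool += (0, 1, 1, 1) = (3, 2, 4, 3)
  P9 needs (3, 0, 4, 2) <= (3, 2, 4, 3) -> finishes; pool += (1, 2, 2, 1) = (4, 4, 6, 4)
  P7 needs (4, 2, 5, 3) <= (4, 4, 6, 4) -> finishes; pool += (3, 1, 3, 1) = (7, 5, 9, 5)
  P2 needs (6, 2, 8, 4) <= (7, 5, 9, 5) -> finishes; pool += (3, 2, 2, 0) = (10, 7, 11, 5)
  P4 needs (7, 5, 6, 4) <= (10, 7, 11, 5) -> finishes; pool += (0, 3, 0, 0) = (10, 10, 11, 5)
  P8 needs (9, 10, 2, 1) <= (10, 10, 11, 5) -> finishes; pool += (1, 0, 2, 0) = (11, 10, 13, 5)
  P5 needs (10, 3, 13, 5) <= (11, 10, 13, 5) -> finishes; pool += (0, 1, 1, 2) = (11, 11, 14, 7)


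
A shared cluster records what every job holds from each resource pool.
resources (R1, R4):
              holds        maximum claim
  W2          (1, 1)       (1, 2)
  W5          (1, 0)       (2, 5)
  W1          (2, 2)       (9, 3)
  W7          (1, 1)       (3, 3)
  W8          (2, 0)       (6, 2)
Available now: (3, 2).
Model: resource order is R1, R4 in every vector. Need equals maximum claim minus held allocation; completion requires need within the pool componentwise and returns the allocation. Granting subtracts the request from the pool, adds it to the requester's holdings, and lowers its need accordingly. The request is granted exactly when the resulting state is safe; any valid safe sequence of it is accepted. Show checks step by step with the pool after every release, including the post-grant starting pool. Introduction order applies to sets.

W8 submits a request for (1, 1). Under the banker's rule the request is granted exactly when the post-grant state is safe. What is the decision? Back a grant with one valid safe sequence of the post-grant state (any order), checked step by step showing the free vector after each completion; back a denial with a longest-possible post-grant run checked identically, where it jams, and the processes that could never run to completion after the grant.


GRANT: granting preserves safety; a valid post-grant sequence is W2, W7, W8, W1, W5.
Key observation: the grant leaves (2, 1) free — enough for W2, whose release restarts the cascade.
Step-by-step check of the post-grant state:
  pool = (2, 1)
  run W2 (needs (0, 1), free (2, 1)); after release of (1, 1) the pool is (3, 2)
  run W7 (needs (2, 2), free (3, 2)); after release of (1, 1) the pool is (4, 3)
  run W8 (needs (3, 1), free (4, 3)); after release of (3, 1) the pool is (7, 4)
  run W1 (needs (7, 1), free (7, 4)); after release of (2, 2) the pool is (9, 6)
  run W5 (needs (1, 5), free (9, 6)); after release of (1, 0) the pool is (10, 6)


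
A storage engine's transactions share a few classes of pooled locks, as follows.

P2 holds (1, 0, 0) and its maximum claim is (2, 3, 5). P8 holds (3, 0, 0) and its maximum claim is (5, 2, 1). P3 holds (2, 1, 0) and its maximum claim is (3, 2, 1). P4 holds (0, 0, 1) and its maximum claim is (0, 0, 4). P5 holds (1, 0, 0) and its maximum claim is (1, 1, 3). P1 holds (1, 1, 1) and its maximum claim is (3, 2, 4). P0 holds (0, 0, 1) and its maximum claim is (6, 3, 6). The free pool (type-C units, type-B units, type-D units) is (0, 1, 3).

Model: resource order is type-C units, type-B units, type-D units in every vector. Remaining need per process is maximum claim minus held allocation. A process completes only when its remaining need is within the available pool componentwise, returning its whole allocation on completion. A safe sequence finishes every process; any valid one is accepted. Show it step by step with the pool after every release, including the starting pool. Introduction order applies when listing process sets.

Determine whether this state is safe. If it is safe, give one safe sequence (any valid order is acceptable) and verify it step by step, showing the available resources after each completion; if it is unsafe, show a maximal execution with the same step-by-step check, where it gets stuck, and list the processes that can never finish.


SAFE, for example via the order P5, P4, P3, P1, P2, P8, P0.
Key observation: reading the order forward, P5 is the first process whose need (0, 1, 3) meets the free pool (0, 1, 3) exactly on a resource it requests.
Step-by-step check:
  pool = (0, 1, 3)
  P5 needs (0, 1, 3) <= (0, 1, 3) -> finishes; pool += (1, 0, 0) = (1, 1, 3)
  P4 needs (0, 0, 3) <= (1, 1, 3) -> finishes; pool += (0, 0, 1) = (1, 1, 4)
  P3 needs (1, 1, 1) <= (1, 1, 4) -> finishes; pool += (2, 1, 0) = (3, 2, 4)
  P1 needs (2, 1, 3) <= (3, 2, 4) -> finishes; pool += (1, 1, 1) = (4, 3, 5)
  P2 needs (1, 3, 5) <= (4, 3, 5) -> finishes; pool += (1, 0, 0) = (5, 3, 5)
  P8 needs (2, 2, 1) <= (5, 3, 5) -> finishes; pool += (3, 0, 0) = (8, 3, 5)
  P0 needs (6, 3, 5) <= (8, 3, 5) -> finishes; pool += (0, 0, 1) = (8, 3, 6)


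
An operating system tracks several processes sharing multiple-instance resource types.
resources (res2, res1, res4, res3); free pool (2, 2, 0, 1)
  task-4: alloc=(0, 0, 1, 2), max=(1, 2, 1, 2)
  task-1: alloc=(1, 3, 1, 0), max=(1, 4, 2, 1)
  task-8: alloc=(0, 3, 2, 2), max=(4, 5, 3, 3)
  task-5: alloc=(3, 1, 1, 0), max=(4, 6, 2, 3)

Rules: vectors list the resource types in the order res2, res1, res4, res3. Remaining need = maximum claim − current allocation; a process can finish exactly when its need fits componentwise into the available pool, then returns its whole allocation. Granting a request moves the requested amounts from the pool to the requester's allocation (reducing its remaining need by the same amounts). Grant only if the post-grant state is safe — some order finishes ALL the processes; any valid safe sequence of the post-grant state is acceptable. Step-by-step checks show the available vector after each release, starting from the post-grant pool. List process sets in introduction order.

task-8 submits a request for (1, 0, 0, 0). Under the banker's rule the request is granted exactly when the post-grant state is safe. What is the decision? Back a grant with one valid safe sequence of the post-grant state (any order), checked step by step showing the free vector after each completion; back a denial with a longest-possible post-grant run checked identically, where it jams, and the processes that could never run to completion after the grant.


GRANT. The post-grant state is safe; one safe sequence: task-4, task-1, task-5, task-8.
Key observation: the transfer keeps a workable pool ((1, 2, 0, 1)); task-4 starts the safe sequence.
Check on the post-grant state, step by step:
  pool = (1, 2, 0, 1)
  run task-4 (needs (1, 2, 0, 0), free (1, 2, 0, 1)); after release of (0, 0, 1, 2) the pool is (1, 2, 1, 3)
  run task-1 (needs (0, 1, 1, 1), free (1, 2, 1, 3)); after release of (1, 3, 1, 0) the pool is (2, 5, 2, 3)
  run task-5 (needs (1, 5, 1, 3), free (2, 5, 2, 3)); after release of (3, 1, 1, 0) the pool is (5, 6, 3, 3)
  run task-8 (needs (3, 2, 1, 1), free (5, 6, 3, 3)); after release of (1, 3, 2, 2) the pool is (6, 9, 5, 5)


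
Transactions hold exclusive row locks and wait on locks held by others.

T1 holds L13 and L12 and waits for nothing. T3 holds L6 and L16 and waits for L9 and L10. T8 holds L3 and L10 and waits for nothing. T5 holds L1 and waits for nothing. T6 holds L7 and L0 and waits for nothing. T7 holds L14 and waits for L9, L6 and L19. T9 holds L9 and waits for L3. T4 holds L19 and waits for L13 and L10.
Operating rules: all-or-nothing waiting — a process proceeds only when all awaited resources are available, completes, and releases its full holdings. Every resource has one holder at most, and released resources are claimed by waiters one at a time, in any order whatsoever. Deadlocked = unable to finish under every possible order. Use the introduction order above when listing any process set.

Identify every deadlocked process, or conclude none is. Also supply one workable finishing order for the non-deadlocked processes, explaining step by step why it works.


No process is deadlocked.
Key observation: all waits point, directly or indirectly, at processes that can finish, so nothing is permanently blocked.
A valid finishing order for the others: T8, T6, T1, T4, T5, T9, T3, T7.
Verifying each step:
  run T8 (it waits on nothing); releases L3 and L10
  run T6 (it waits on nothing); releases L7 and L0
  run T1 (it waits on nothing); releases L13 and L12
  T4 waits on L13 and L10 — all released -> runs and releases L19
  run T5 (it waits on nothing); releases L1
  T9 waits on L3 — all released -> runs and releases L9
  T3 waits on L9 and L10 — all released -> runs and releases L6 and L16
  T7 waits on L9, L6 and L19 — all released -> runs and releases L14


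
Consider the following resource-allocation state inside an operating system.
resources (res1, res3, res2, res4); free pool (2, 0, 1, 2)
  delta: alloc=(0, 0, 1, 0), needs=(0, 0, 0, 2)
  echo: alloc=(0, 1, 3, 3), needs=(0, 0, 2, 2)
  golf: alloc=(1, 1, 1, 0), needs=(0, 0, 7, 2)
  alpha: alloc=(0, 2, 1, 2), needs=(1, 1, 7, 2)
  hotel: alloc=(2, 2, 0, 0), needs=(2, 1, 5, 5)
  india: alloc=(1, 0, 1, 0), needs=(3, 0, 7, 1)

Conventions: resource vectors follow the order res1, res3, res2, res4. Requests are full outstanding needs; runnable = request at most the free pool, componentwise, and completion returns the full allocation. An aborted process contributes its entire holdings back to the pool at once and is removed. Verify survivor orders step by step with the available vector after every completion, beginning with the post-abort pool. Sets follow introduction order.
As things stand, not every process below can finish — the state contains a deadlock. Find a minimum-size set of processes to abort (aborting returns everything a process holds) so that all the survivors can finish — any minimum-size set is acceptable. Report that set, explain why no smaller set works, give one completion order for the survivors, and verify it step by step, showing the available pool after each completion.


Minimum abort set: golf and india.
Key observation: no ordering could ever have run alpha before the abort of golf and india; with (2, 1, 2, 0) back in the pool it fits at step 3.
No one abort is enough; case by case: delta alone leaves golf blocked (short on res2); echo alone leaves golf blocked (short on res2); golf alone leaves alpha blocked (short on res2); alpha alone leaves golf blocked (short on res2); hotel alone leaves golf blocked (short on res2); india alone leaves golf blocked (short on res2).
One survivor order: delta, echo, alpha, hotel. Step-by-step check (post-abort pool first):
  pool = (4, 1, 3, 2)
  run delta (needs (0, 0, 0, 2), free (4, 1, 3, 2)); after release of (0, 0, 1, 0) the pool is (4, 1, 4, 2)
  run echo (needs (0, 0, 2, 2), free (4, 1, 4, 2)); after release of (0, 1, 3, 3) the pool is (4, 2, 7, 5)
  run alpha (needs (1, 1, 7, 2), free (4, 2, 7, 5)); after release of (0, 2, 1, 2) the pool is (4, 4, 8, 7)
  run hotel (needs (2, 1, 5, 5), free (4, 4, 8, 7)); after release of (2, 2, 0, 0) the pool is (6, 6, 8, 7)
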